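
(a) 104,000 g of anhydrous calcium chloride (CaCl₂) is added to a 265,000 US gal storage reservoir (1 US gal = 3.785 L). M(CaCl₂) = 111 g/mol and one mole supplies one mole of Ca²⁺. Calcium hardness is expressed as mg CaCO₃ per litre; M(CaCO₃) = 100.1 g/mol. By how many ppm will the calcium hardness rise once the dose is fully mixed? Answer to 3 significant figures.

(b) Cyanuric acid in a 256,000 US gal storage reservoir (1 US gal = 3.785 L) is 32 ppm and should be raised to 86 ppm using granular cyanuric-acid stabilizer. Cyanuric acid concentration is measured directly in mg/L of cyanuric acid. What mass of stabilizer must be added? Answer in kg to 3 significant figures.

(a) 93.5 ppm; (b) 52.3 kg

(a) Volume: 265,000 US gal × 3.785 L/gal = 1,003,025 L.
(a) Moles of Ca²⁺: 104,000 g ÷ 111 g/mol = 936.9 mol.
(a) As CaCO₃: 936.9 mol × 100.1 g/mol = 93,790 g.
(a) Rise: 93,790 g / 1,003,025 L × 1000 = 93.5 mg/L.

(b) Volume: 256,000 US gal × 3.785 L/gal = 968,960 L.
(b) CYA to add: (86 − 32) = 54 mg/L × 968,960 L = 52,320 g cyanuric acid.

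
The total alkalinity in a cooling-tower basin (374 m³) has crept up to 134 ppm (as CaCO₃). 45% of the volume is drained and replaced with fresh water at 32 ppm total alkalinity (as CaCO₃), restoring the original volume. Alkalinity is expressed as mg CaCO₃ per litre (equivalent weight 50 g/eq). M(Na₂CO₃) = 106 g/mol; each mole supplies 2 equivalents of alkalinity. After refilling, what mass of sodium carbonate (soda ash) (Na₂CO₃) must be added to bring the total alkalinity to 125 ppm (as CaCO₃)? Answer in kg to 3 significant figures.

Volume: 374 m³ = 374,000 L.
After draining 45% and refilling: 134 × 0.55 + 32 × 0.45 = 88.1 ppm.
Deficit to target: 125 − 88.1 = 36.9 mg/L.
As CaCO₃: 36.9 mg/L × 374,000 L = 13,800 g; ÷ 50 g/eq ÷ 2 = 138 mol Na₂CO₃.
Mass: 138 × 106 = 14,630 g.

14.6 kg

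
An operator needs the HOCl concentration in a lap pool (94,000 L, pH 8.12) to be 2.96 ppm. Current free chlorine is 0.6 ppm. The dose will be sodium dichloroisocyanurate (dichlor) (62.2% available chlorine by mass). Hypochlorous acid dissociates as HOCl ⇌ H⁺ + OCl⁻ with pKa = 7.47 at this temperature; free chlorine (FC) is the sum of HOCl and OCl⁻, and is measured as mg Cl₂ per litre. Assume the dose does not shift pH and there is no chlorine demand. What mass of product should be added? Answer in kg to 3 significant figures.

2.35 kg

[OCl⁻]/[HOCl] = 10^(pH − pKa) = 10^(8.12 − 7.47) = 4.467; fraction as HOCl = 1/(1 + 4.467) = 0.1829.
Free chlorine required for 2.96 ppm HOCl: 2.96 / 0.1829 = 16.18 ppm.
FC to add: 16.18 − 0.6 = 15.58 mg/L as Cl₂.
Cl₂ equivalent: 15.58 mg/L × 94,000 L = 1465 g.
Product at 62.2% available Cl: 1465 / 0.622 = 2355 g.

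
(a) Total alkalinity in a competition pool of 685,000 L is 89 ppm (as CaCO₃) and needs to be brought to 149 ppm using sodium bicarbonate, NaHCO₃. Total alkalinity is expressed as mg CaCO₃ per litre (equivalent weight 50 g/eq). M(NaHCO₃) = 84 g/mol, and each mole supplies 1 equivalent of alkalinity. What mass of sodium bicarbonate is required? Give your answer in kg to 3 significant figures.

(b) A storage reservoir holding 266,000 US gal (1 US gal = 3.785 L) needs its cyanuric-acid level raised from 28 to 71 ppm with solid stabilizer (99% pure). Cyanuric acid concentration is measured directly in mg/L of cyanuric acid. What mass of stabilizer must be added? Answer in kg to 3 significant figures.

(a) 69.0 kg; (b) 43.7 kg

(a) Alkalinity to add: (149 − 89) = 60 mg/L as CaCO₃ × 685,000 L = 41,100 g as CaCO₃.
(a) Equivalents: 41,100 g ÷ 50 g/eq = 822 eq.
(a) NaHCO₃ supplies 1 eq per mole → 822 mol.
(a) Mass: 822 mol × 84 g/mol = 69,050 g.

(b) Volume: 266,000 US gal × 3.785 L/gal = 1,006,810 L.
(b) CYA to add: (71 − 28) = 43 mg/L × 1,006,810 L = 43,290 g cyanuric acid.
(b) At 99% purity: 43,290 / 0.99 = 43,730 g product.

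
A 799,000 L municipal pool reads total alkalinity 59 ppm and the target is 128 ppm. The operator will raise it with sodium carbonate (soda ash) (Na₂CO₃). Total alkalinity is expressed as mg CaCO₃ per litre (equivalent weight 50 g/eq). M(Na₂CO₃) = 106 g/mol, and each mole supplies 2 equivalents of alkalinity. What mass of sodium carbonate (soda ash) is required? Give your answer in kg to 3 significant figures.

58.4 kg

Alkalinity to add: (128 − 59) = 69 mg/L as CaCO₃ × 799,000 L = 55,130 g as CaCO₃.
Equivalents: 55,130 g ÷ 50 g/eq = 1103 eq.
Each mole of Na₂CO₃ supplies 2 eq, so 1103 / 2 = 551.3 mol.
Mass: 551.3 mol × 106 g/mol = 58,440 g.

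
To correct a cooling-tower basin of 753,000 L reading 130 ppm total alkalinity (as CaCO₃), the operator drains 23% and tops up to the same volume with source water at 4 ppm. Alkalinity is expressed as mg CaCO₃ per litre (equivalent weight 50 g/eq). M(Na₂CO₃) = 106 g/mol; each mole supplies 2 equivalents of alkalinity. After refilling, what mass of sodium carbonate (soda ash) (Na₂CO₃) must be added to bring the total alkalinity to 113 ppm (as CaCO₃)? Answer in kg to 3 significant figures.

9.56 kg

After draining 23% and refilling: 130 × 0.77 + 4 × 0.23 = 101.02 ppm.
Deficit to target: 113 − 101.02 = 11.98 mg/L.
As CaCO₃: 11.98 mg/L × 753,000 L = 9021 g; ÷ 50 g/eq ÷ 2 = 90.21 mol Na₂CO₃.
Mass: 90.21 × 106 = 9562 g.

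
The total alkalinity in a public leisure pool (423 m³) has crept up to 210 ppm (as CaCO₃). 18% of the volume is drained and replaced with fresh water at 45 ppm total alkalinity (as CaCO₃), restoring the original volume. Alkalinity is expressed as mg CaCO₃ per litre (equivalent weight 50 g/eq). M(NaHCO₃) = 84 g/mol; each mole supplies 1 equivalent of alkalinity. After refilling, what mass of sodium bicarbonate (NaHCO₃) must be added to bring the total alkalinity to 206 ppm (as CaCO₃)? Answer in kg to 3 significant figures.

18.3 kg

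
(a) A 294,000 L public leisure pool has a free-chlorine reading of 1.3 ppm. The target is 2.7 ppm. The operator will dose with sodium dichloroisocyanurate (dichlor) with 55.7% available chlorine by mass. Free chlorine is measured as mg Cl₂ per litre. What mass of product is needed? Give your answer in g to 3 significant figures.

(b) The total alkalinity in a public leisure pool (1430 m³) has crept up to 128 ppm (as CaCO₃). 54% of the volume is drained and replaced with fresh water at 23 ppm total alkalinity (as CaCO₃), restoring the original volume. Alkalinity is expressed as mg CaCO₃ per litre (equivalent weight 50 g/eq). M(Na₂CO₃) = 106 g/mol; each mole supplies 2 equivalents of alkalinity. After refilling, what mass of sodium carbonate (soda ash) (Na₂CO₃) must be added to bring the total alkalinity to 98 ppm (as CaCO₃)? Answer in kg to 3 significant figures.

(a) 739 g; (b) 40.5 kg

(a) Chlorine deficit: 2.7 − 1.3 = 1.4 ppm = 1.4 mg/L as Cl₂.
(a) Cl₂ equivalent needed: 1.4 mg/L × 294,000 L = 411,600 mg = 411.6 g.
(a) Product at 55.7% available chlorine: 411.6 / 0.557 = 739 g.

(b) Volume: 1430 m³ = 1,430,000 L.
(b) After draining 54% and refilling: 128 × 0.46 + 23 × 0.54 = 71.3 ppm.
(b) Deficit to target: 98 − 71.3 = 26.7 mg/L.
(b) As CaCO₃: 26.7 mg/L × 1,430,000 L = 38,180 g; ÷ 50 g/eq ÷ 2 = 381.8 mol Na₂CO₃.
(b) Mass: 381.8 × 106 = 40,470 g.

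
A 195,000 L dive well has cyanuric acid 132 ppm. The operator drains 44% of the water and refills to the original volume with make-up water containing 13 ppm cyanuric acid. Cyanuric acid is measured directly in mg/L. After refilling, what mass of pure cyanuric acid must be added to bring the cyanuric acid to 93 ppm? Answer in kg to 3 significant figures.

2.61 kg

After draining 44% and refilling: 132 × 0.56 + 13 × 0.44 = 79.64 ppm.
Deficit to target: 93 − 79.64 = 13.36 mg/L.
Mass: 13.36 mg/L × 195,000 L = 2605 g cyanuric acid.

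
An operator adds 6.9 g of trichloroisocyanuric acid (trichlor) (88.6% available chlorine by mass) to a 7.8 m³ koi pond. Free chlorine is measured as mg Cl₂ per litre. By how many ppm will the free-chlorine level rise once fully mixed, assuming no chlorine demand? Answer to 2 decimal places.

0.78 ppm

Volume: 7.8 m³ = 7,800 L.
Available chlorine delivered: 6.9 g × 0.886 = 6.113 g as Cl₂.
Concentration rise: 6.113 g / 7,800 L = 0.7838 mg/L = 0.78 ppm.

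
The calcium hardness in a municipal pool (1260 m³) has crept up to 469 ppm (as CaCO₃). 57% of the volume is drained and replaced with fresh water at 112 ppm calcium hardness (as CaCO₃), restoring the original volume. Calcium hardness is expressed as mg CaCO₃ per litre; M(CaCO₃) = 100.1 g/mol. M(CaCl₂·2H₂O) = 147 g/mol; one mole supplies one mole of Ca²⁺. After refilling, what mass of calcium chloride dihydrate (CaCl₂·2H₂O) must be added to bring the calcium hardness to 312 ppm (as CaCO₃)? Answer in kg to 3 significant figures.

86.0 kg

Volume: 1260 m³ = 1,260,000 L.
After draining 57% and refilling: 469 × 0.43 + 112 × 0.57 = 265.51 ppm.
Deficit to target: 312 − 265.51 = 46.49 mg/L.
As CaCO₃: 46.49 mg/L × 1,260,000 L = 58,580 g; ÷ 100.1 = 585.2 mol Ca²⁺.
Mass: 585.2 × 147 = 86,020 g.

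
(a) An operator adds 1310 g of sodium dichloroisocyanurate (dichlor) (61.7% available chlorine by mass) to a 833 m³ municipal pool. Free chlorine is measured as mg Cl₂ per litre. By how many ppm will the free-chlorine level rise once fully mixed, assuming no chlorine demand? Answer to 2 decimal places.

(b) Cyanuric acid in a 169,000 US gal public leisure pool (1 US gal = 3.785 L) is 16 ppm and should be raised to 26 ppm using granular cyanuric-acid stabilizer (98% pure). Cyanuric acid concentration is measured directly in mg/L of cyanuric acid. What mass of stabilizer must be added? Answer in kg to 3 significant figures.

(a) Volume: 833 m³ = 833,000 L.
(a) Available chlorine delivered: 1310 g × 0.617 = 808.3 g as Cl₂.
(a) Concentration rise: 808.3 g / 833,000 L = 0.9703 mg/L = 0.97 ppm.

(b) Volume: 169,000 US gal × 3.785 L/gal = 639,665 L.
(b) CYA to add: (26 − 16) = 10 mg/L × 639,665 L = 6397 g cyanuric acid.
(b) At 98% purity: 6397 / 0.98 = 6527 g product.

(a) 0.97 ppm; (b) 6.53 kg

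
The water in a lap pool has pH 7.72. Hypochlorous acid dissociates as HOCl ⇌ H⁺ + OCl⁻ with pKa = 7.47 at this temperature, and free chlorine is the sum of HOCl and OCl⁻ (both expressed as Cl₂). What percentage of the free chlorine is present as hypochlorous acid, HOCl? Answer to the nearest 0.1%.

[OCl⁻]/[HOCl] = 10^(pH − pKa) = 10^(7.72 − 7.47) = 10^0.25 = 1.778.
Fraction as HOCl = 1 / (1 + 1.778) = 0.3599.

36.0%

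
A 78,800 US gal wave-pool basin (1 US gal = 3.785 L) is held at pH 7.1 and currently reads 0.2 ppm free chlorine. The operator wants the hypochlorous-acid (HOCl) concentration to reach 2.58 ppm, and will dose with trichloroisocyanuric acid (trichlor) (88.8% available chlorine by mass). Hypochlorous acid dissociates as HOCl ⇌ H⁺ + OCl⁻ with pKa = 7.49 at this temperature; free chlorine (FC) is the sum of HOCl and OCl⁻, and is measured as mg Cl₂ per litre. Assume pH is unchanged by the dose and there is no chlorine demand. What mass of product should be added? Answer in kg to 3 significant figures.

Volume: 78,800 US gal × 3.785 L/gal = 298,258 L.
[OCl⁻]/[HOCl] = 10^(pH − pKa) = 10^(7.1 − 7.49) = 0.4074; fraction as HOCl = 1/(1 + 0.4074) = 0.7105.
Free chlorine required for 2.58 ppm HOCl: 2.58 / 0.7105 = 3.631 ppm.
FC to add: 3.631 − 0.2 = 3.431 mg/L as Cl₂.
Cl₂ equivalent: 3.431 mg/L × 298,258 L = 1023 g.
Product at 88.8% available Cl: 1023 / 0.888 = 1152 g.

1.15 kg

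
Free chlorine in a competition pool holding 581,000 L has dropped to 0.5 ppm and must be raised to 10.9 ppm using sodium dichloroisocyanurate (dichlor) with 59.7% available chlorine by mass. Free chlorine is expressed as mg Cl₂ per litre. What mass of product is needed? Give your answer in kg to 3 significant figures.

Chlorine deficit: 10.9 − 0.5 = 10.4 ppm = 10.4 mg/L as Cl₂.
Cl₂ equivalent needed: 10.4 mg/L × 581,000 L = 6,042,000 mg = 6042 g.
Product at 59.7% available chlorine: 6042 / 0.597 = 10,120 g.

10.1 kg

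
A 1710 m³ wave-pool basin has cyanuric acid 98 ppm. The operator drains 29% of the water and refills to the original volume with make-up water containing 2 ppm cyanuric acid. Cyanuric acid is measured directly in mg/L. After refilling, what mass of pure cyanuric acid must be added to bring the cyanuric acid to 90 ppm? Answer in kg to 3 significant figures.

Volume: 1710 m³ = 1,710,000 L.
After draining 29% and refilling: 98 × 0.71 + 2 × 0.29 = 70.16 ppm.
Deficit to target: 90 − 70.16 = 19.84 mg/L.
Mass: 19.84 mg/L × 1,710,000 L = 33,930 g cyanuric acid.

33.9 kg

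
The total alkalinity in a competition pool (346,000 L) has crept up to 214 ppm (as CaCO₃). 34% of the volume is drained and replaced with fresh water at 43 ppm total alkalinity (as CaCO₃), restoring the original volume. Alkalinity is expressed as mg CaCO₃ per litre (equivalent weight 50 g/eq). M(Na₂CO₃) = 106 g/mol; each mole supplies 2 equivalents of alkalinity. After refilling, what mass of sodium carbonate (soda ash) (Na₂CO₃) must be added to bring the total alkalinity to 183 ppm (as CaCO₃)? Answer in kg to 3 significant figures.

After draining 34% and refilling: 214 × 0.66 + 43 × 0.34 = 155.86 ppm.
Deficit to target: 183 − 155.86 = 27.14 mg/L.
As CaCO₃: 27.14 mg/L × 346,000 L = 9390 g; ÷ 50 g/eq ÷ 2 = 93.9 mol Na₂CO₃.
Mass: 93.9 × 106 = 9954 g.

9.95 kg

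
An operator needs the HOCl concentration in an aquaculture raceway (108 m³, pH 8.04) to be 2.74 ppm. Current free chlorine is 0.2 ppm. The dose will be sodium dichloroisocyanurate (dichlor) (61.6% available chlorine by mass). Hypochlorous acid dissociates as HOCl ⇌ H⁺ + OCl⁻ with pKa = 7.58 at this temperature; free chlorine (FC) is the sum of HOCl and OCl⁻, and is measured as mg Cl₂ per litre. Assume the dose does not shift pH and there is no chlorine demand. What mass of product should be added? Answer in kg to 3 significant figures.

Volume: 108 m³ = 108,000 L.
[OCl⁻]/[HOCl] = 10^(pH − pKa) = 10^(8.04 − 7.58) = 2.884; fraction as HOCl = 1/(1 + 2.884) = 0.2575.
Free chlorine required for 2.74 ppm HOCl: 2.74 / 0.2575 = 10.64 ppm.
FC to add: 10.64 − 0.2 = 10.44 mg/L as Cl₂.
Cl₂ equivalent: 10.44 mg/L × 108,000 L = 1128 g.
Product at 61.6% available Cl: 1128 / 0.616 = 1831 g.

1.83 kg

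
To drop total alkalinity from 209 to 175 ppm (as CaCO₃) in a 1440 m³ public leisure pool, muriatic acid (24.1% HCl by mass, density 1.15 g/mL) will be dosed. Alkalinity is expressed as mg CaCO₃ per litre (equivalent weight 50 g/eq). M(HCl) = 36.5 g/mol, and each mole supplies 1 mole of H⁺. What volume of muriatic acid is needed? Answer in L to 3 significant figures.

Volume: 1440 m³ = 1,440,000 L.
Alkalinity to neutralize: (209 − 175) = 34 mg/L as CaCO₃ × 1,440,000 L = 48,960 g as CaCO₃.
Equivalents of H⁺ required: 48,960 ÷ 50 g/eq = 979.2 eq = 979.2 mol HCl.
Mass of HCl: 979.2 × 36.5 = 35,740 g.
Mass of 24.1% solution: 35,740 / 0.241 = 148,300 g.
Volume: 148,300 g ÷ 1.15 g/mL = 129,000 mL.

129 L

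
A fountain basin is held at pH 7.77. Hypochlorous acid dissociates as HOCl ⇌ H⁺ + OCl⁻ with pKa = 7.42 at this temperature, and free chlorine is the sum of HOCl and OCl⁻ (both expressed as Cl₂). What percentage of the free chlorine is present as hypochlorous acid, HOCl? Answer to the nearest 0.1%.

30.9%

[OCl⁻]/[HOCl] = 10^(pH − pKa) = 10^(7.77 − 7.42) = 10^0.35 = 2.239.
Fraction as HOCl = 1 / (1 + 2.239) = 0.3088.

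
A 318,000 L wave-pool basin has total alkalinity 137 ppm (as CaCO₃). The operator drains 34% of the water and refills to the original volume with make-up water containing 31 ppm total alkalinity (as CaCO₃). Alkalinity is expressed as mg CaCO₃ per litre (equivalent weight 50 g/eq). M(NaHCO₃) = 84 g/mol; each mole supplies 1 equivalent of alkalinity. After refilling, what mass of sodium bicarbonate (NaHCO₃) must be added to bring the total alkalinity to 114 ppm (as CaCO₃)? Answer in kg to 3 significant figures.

6.97 kg

After draining 34% and refilling: 137 × 0.66 + 31 × 0.34 = 100.96 ppm.
Deficit to target: 114 − 100.96 = 13.04 mg/L.
As CaCO₃: 13.04 mg/L × 318,000 L = 4147 g; ÷ 50 g/eq ÷ 1 = 82.93 mol NaHCO₃.
Mass: 82.93 × 84 = 6966 g.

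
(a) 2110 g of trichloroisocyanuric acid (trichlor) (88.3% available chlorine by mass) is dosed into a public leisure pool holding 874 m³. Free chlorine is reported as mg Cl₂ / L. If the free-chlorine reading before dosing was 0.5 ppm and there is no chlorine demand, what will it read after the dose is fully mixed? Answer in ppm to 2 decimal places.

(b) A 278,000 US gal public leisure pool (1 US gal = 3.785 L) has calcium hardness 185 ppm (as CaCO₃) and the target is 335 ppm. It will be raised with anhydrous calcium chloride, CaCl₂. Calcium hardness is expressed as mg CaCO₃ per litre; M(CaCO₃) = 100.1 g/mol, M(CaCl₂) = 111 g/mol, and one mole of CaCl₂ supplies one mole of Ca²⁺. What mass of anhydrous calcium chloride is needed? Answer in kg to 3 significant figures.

(a) Volume: 874 m³ = 874,000 L.
(a) Available chlorine delivered: 2110 g × 0.883 = 1863 g as Cl₂.
(a) Concentration rise: 1863 g / 874,000 L = 2.132 mg/L = 2.13 ppm.
(a) Final FC: 0.5 + 2.13 = 2.63 ppm.

(b) Volume: 278,000 US gal × 3.785 L/gal = 1,052,230 L.
(b) Hardness to add: (335 − 185) = 150 mg/L as CaCO₃ × 1,052,230 L = 157,800 g as CaCO₃.
(b) Moles of Ca²⁺ (1 mol Ca²⁺ ≡ 1 mol CaCO₃): 157,800 / 100.1 g/mol = 1577 mol.
(b) Mass of CaCl₂: 1577 × 111 = 175,000 g.

(a) 2.63 ppm; (b) 175 kg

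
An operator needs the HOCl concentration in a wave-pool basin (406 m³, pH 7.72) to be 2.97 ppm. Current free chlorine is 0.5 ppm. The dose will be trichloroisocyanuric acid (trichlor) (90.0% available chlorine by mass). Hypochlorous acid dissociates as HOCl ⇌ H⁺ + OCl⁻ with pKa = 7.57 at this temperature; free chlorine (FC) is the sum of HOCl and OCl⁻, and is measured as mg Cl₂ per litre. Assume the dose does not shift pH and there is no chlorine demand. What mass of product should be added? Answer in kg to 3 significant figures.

3.01 kg

Volume: 406 m³ = 406,000 L.
[OCl⁻]/[HOCl] = 10^(pH − pKa) = 10^(7.72 − 7.57) = 1.413; fraction as HOCl = 1/(1 + 1.413) = 0.4145.
Free chlorine required for 2.97 ppm HOCl: 2.97 / 0.4145 = 7.165 ppm.
FC to add: 7.165 − 0.5 = 6.665 mg/L as Cl₂.
Cl₂ equivalent: 6.665 mg/L × 406,000 L = 2706 g.
Product at 90.0% available Cl: 2706 / 0.9 = 3007 g.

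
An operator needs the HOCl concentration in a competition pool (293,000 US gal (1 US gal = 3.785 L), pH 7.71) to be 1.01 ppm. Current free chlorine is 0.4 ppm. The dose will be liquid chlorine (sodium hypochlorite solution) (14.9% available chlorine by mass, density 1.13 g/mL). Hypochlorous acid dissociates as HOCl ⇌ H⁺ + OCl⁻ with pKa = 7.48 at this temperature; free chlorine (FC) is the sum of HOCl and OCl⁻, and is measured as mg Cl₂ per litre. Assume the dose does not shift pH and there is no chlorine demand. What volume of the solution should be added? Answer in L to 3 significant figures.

15.3 L

Volume: 293,000 US gal × 3.785 L/gal = 1,109,005 L.
[OCl⁻]/[HOCl] = 10^(pH − pKa) = 10^(7.71 − 7.48) = 1.698; fraction as HOCl = 1/(1 + 1.698) = 0.3706.
Free chlorine required for 1.01 ppm HOCl: 1.01 / 0.3706 = 2.725 ppm.
FC to add: 2.725 − 0.4 = 2.325 mg/L as Cl₂.
Cl₂ equivalent: 2.325 mg/L × 1,109,005 L = 2579 g.
Product at 14.9% available Cl: 2579 / 0.149 = 17,310 g.
Volume: 17,310 g ÷ 1.13 g/mL = 15,320 mL.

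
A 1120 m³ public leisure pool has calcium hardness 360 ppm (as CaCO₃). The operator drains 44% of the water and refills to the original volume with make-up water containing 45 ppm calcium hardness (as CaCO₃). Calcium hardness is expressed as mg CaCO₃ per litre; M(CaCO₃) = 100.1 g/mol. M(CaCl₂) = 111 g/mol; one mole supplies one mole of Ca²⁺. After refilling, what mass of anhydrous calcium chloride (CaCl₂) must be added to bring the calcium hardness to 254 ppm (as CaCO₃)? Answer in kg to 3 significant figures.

Volume: 1120 m³ = 1,120,000 L.
After draining 44% and refilling: 360 × 0.56 + 45 × 0.44 = 221.4 ppm.
Deficit to target: 254 − 221.4 = 32.6 mg/L.
As CaCO₃: 32.6 mg/L × 1,120,000 L = 36,510 g; ÷ 100.1 = 364.8 mol Ca²⁺.
Mass: 364.8 × 111 = 40,490 g.

40.5 kg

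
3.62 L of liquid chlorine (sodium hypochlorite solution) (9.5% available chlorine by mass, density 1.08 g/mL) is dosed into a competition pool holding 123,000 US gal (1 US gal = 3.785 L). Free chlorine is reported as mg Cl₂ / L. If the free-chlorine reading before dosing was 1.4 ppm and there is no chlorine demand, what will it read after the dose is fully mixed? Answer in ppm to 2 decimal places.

Volume: 123,000 US gal × 3.785 L/gal = 465,555 L.
Mass of solution: 3.62 L × 1000 mL/L × 1.08 g/mL = 3910 g.
Available chlorine delivered: 3910 g × 0.095 = 371.4 g as Cl₂.
Concentration rise: 371.4 g / 465,555 L = 0.7978 mg/L = 0.80 ppm.
Final FC: 1.4 + 0.80 = 2.20 ppm.

2.20 ppm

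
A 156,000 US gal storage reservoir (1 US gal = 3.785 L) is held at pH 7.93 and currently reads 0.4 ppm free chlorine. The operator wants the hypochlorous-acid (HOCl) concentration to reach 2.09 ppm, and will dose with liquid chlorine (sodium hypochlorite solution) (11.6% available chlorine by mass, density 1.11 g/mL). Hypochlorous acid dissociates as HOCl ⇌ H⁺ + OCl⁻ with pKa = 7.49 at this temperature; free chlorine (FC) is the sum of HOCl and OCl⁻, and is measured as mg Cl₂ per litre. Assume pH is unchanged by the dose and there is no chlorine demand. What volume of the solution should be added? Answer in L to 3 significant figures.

Volume: 156,000 US gal × 3.785 L/gal = 590,460 L.
[OCl⁻]/[HOCl] = 10^(pH − pKa) = 10^(7.93 − 7.49) = 2.754; fraction as HOCl = 1/(1 + 2.754) = 0.2664.
Free chlorine required for 2.09 ppm HOCl: 2.09 / 0.2664 = 7.846 ppm.
FC to add: 7.846 − 0.4 = 7.446 mg/L as Cl₂.
Cl₂ equivalent: 7.446 mg/L × 590,460 L = 4397 g.
Product at 11.6% available Cl: 4397 / 0.116 = 37,900 g.
Volume: 37,900 g ÷ 1.11 g/mL = 34,150 mL.

34.1 L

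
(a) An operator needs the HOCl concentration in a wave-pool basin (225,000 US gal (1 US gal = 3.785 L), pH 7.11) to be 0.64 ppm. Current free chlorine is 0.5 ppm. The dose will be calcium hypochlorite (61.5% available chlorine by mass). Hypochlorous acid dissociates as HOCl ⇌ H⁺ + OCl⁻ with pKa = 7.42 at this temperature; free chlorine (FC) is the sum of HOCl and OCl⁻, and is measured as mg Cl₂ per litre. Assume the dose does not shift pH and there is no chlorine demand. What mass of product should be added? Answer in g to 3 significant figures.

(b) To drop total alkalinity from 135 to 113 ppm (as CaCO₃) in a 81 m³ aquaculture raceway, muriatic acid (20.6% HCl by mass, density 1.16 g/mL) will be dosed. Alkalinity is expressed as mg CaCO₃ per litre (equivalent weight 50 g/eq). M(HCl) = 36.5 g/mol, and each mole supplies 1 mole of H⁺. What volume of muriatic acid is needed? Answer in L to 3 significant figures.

(a) 628 g; (b) 5.44 L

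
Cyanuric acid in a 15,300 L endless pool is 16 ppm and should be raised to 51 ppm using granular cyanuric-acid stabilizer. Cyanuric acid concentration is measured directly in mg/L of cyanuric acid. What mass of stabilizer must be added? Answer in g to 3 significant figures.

536 g

CYA to add: (51 − 16) = 35 mg/L × 15,300 L = 535.5 g cyanuric acid.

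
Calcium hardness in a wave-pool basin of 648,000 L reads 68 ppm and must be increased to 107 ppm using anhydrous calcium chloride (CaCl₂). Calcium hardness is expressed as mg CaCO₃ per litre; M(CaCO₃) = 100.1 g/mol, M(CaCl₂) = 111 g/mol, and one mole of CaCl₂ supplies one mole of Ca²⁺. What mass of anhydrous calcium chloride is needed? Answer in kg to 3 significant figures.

Hardness to add: (107 − 68) = 39 mg/L as CaCO₃ × 648,000 L = 25,270 g as CaCO₃.
Moles of Ca²⁺ (1 mol Ca²⁺ ≡ 1 mol CaCO₃): 25,270 / 100.1 g/mol = 252.5 mol.
Mass of CaCl₂: 252.5 × 111 = 28,020 g.

28.0 kg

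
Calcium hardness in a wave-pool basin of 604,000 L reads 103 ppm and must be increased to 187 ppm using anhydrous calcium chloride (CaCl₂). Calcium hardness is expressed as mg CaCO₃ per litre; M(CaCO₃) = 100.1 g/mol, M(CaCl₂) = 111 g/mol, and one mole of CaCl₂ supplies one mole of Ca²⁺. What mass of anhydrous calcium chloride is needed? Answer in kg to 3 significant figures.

56.3 kg

Hardness to add: (187 − 103) = 84 mg/L as CaCO₃ × 604,000 L = 50,740 g as CaCO₃.
Moles of Ca²⁺ (1 mol Ca²⁺ ≡ 1 mol CaCO₃): 50,740 / 100.1 g/mol = 506.9 mol.
Mass of CaCl₂: 506.9 × 111 = 56,260 g.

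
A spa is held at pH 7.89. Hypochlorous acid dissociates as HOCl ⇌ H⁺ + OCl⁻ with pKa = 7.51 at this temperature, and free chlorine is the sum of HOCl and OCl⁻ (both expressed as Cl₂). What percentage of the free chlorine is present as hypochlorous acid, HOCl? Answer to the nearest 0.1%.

29.4%

[OCl⁻]/[HOCl] = 10^(pH − pKa) = 10^(7.89 − 7.51) = 10^0.38 = 2.399.
Fraction as HOCl = 1 / (1 + 2.399) = 0.2942.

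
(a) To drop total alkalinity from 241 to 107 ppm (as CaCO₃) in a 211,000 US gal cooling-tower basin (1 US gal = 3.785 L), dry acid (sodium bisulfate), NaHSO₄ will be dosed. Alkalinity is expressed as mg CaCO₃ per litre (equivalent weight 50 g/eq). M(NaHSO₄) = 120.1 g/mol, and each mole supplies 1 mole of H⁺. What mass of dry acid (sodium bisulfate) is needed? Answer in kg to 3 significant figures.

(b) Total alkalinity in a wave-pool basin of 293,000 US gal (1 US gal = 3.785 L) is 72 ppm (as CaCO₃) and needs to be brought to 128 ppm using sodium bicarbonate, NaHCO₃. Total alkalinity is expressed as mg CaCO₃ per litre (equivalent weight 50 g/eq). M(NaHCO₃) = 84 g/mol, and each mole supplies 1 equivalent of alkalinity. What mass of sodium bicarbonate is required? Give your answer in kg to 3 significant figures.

(a) 257 kg; (b) 104 kg

(a) Volume: 211,000 US gal × 3.785 L/gal = 798,635 L.
(a) Alkalinity to neutralize: (241 − 107) = 134 mg/L as CaCO₃ × 798,635 L = 107,000 g as CaCO₃.
(a) Equivalents of H⁺ required: 107,000 ÷ 50 g/eq = 2140 eq = 2140 mol NaHSO₄.
(a) Mass of NaHSO₄: 2140 × 120.1 = 257,100 g.

(b) Volume: 293,000 US gal × 3.785 L/gal = 1,109,005 L.
(b) Alkalinity to add: (128 − 72) = 56 mg/L as CaCO₃ × 1,109,005 L = 62,100 g as CaCO₃.
(b) Equivalents: 62,100 g ÷ 50 g/eq = 1242 eq.
(b) NaHCO₃ supplies 1 eq per mole → 1242 mol.
(b) Mass: 1242 mol × 84 g/mol = 104,300 g.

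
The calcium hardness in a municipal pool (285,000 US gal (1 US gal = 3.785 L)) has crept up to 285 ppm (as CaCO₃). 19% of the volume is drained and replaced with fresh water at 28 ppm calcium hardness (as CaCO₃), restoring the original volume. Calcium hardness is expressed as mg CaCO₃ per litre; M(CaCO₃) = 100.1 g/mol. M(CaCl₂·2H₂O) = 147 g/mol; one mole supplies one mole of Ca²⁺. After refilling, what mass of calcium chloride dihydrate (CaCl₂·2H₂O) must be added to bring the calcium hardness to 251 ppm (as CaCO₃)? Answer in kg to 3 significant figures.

Volume: 285,000 US gal × 3.785 L/gal = 1,078,725 L.
After draining 19% and refilling: 285 × 0.81 + 28 × 0.19 = 236.17 ppm.
Deficit to target: 251 − 236.17 = 14.83 mg/L.
As CaCO₃: 14.83 mg/L × 1,078,725 L = 16,000 g; ÷ 100.1 = 159.8 mol Ca²⁺.
Mass: 159.8 × 147 = 23,490 g.

23.5 kg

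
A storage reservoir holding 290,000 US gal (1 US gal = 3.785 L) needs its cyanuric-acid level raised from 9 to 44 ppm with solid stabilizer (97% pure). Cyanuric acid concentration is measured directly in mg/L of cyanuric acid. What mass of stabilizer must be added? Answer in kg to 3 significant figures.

39.6 kg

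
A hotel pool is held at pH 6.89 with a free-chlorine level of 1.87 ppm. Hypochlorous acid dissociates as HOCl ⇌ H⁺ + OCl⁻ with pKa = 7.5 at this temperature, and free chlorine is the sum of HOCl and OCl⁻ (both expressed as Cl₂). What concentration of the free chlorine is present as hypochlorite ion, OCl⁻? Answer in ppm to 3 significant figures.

0.369 ppm

[OCl⁻]/[HOCl] = 10^(pH − pKa) = 10^(6.89 − 7.5) = 10^-0.61 = 0.2455.
Fraction as HOCl = 1 / (1 + 0.2455) = 0.8029.
OCl⁻ = (1 − 0.8029) × 1.87 ppm = 0.3686 ppm.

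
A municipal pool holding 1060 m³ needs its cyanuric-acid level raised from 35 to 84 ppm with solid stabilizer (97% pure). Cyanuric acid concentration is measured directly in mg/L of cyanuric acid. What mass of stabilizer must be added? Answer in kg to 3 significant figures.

53.5 kg

Volume: 1060 m³ = 1,060,000 L.
CYA to add: (84 − 35) = 49 mg/L × 1,060,000 L = 51,940 g cyanuric acid.
At 97% purity: 51,940 / 0.97 = 53,550 g product.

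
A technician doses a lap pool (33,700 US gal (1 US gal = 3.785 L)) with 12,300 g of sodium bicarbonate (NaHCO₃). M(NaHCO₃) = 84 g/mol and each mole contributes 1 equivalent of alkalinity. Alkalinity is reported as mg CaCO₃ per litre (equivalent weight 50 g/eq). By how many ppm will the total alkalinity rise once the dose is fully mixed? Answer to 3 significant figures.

57.4 ppm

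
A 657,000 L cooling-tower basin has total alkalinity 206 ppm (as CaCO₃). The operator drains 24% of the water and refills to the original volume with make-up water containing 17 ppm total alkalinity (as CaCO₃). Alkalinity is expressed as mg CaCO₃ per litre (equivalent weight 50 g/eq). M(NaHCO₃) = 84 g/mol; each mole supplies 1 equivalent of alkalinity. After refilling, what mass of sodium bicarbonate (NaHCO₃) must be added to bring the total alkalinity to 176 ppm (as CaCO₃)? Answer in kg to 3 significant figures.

17.0 kg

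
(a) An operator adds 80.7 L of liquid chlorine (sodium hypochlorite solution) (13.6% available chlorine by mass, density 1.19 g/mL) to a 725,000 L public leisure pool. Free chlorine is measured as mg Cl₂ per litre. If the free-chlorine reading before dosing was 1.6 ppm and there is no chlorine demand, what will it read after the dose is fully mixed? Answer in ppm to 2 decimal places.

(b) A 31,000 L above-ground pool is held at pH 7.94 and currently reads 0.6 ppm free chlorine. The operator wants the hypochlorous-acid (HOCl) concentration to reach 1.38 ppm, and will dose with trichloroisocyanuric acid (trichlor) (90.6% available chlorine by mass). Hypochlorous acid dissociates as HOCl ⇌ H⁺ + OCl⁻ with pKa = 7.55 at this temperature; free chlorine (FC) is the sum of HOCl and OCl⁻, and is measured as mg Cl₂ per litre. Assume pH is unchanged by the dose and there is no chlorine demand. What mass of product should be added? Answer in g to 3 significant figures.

(a) Mass of solution: 80.7 L × 1000 mL/L × 1.19 g/mL = 96,030 g.
(a) Available chlorine delivered: 96,030 g × 0.136 = 13,060 g as Cl₂.
(a) Concentration rise: 13,060 g / 725,000 L = 18.01 mg/L = 18.01 ppm.
(a) Final FC: 1.6 + 18.01 = 19.61 ppm.

(b) [OCl⁻]/[HOCl] = 10^(pH − pKa) = 10^(7.94 − 7.55) = 2.455; fraction as HOCl = 1/(1 + 2.455) = 0.2895.
(b) Free chlorine required for 1.38 ppm HOCl: 1.38 / 0.2895 = 4.767 ppm.
(b) FC to add: 4.767 − 0.6 = 4.167 mg/L as Cl₂.
(b) Cl₂ equivalent: 4.167 mg/L × 31,000 L = 129.2 g.
(b) Product at 90.6% available Cl: 129.2 / 0.906 = 142.6 g.

(a) 19.61 ppm; (b) 143 g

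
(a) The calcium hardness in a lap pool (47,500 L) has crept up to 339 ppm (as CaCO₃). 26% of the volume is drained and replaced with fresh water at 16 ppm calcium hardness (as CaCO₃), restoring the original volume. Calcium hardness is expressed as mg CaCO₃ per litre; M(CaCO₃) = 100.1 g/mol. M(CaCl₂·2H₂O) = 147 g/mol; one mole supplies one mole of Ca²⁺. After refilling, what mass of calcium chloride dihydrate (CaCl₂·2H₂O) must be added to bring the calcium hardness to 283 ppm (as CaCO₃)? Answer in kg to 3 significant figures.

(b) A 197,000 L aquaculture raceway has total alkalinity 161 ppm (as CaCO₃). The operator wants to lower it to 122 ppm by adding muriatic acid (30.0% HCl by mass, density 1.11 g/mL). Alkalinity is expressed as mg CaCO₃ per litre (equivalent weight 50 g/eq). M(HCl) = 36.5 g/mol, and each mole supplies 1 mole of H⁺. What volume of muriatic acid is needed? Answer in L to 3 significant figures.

(a) After draining 26% and refilling: 339 × 0.74 + 16 × 0.26 = 255.02 ppm.
(a) Deficit to target: 283 − 255.02 = 27.98 mg/L.
(a) As CaCO₃: 27.98 mg/L × 47,500 L = 1329 g; ÷ 100.1 = 13.28 mol Ca²⁺.
(a) Mass: 13.28 × 147 = 1952 g.

(b) Alkalinity to neutralize: (161 − 122) = 39 mg/L as CaCO₃ × 197,000 L = 7683 g as CaCO₃.
(b) Equivalents of H⁺ required: 7683 ÷ 50 g/eq = 153.7 eq = 153.7 mol HCl.
(b) Mass of HCl: 153.7 × 36.5 = 5609 g.
(b) Mass of 30.0% solution: 5609 / 0.3 = 18,700 g.
(b) Volume: 18,700 g ÷ 1.11 g/mL = 16,840 mL.

(a) 1.95 kg; (b) 16.8 L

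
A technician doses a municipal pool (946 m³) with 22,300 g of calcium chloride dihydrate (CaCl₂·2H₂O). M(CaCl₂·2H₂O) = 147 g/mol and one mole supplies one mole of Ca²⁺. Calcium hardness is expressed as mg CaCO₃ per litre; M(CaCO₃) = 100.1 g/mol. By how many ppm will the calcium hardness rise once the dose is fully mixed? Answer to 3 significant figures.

16.1 ppm

Volume: 946 m³ = 946,000 L.
Moles of Ca²⁺: 22,300 g ÷ 147 g/mol = 151.7 mol.
As CaCO₃: 151.7 mol × 100.1 g/mol = 15,190 g.
Rise: 15,190 g / 946,000 L × 1000 = 16.05 mg/L.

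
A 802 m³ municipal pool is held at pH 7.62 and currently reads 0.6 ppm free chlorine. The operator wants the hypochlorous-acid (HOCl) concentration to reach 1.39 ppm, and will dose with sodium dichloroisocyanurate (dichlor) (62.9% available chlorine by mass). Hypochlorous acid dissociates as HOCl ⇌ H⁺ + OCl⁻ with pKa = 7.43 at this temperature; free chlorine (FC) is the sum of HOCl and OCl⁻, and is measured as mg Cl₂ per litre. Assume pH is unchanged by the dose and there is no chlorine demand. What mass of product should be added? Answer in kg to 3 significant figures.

Volume: 802 m³ = 802,000 L.
[OCl⁻]/[HOCl] = 10^(pH − pKa) = 10^(7.62 − 7.43) = 1.549; fraction as HOCl = 1/(1 + 1.549) = 0.3923.
Free chlorine required for 1.39 ppm HOCl: 1.39 / 0.3923 = 3.543 ppm.
FC to add: 3.543 − 0.6 = 2.943 mg/L as Cl₂.
Cl₂ equivalent: 2.943 mg/L × 802,000 L = 2360 g.
Product at 62.9% available Cl: 2360 / 0.629 = 3752 g.

3.75 kg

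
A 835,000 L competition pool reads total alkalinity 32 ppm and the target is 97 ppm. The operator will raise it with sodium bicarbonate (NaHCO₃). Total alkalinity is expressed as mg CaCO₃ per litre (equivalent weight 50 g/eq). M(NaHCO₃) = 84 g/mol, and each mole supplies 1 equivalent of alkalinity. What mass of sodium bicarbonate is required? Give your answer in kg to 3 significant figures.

91.2 kg

Alkalinity to add: (97 − 32) = 65 mg/L as CaCO₃ × 835,000 L = 54,280 g as CaCO₃.
Equivalents: 54,280 g ÷ 50 g/eq = 1086 eq.
NaHCO₃ supplies 1 eq per mole → 1086 mol.
Mass: 1086 mol × 84 g/mol = 91,180 g.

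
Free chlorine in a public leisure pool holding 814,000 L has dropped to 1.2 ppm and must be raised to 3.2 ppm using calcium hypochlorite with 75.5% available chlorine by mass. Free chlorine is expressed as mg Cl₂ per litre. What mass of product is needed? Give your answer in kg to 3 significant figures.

2.16 kg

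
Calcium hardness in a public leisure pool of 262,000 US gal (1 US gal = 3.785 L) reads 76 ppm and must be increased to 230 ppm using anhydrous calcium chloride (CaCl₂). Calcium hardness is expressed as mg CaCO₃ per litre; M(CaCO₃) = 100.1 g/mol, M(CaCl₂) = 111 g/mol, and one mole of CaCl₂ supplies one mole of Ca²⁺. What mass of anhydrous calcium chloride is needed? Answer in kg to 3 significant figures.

169 kg

Volume: 262,000 US gal × 3.785 L/gal = 991,670 L.
Hardness to add: (230 − 76) = 154 mg/L as CaCO₃ × 991,670 L = 152,700 g as CaCO₃.
Moles of Ca²⁺ (1 mol Ca²⁺ ≡ 1 mol CaCO₃): 152,700 / 100.1 g/mol = 1526 mol.
Mass of CaCl₂: 1526 × 111 = 169,300 g.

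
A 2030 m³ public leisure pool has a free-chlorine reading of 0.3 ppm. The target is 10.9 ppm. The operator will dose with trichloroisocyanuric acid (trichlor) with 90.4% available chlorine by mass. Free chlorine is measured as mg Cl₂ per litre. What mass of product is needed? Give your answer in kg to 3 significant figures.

Volume: 2030 m³ = 2,030,000 L.
Chlorine deficit: 10.9 − 0.3 = 10.6 ppm = 10.6 mg/L as Cl₂.
Cl₂ equivalent needed: 10.6 mg/L × 2,030,000 L = 21,520,000 mg = 21,520 g.
Product at 90.4% available chlorine: 21,520 / 0.904 = 23,800 g.

23.8 kg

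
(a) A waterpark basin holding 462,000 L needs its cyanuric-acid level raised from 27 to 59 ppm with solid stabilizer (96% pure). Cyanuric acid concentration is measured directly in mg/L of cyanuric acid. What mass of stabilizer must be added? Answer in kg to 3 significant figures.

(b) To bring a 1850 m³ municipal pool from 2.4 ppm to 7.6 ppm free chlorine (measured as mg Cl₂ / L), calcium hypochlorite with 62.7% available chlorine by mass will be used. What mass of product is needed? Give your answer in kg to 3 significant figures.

(a) CYA to add: (59 − 27) = 32 mg/L × 462,000 L = 14,780 g cyanuric acid.
(a) At 96% purity: 14,780 / 0.96 = 15,400 g product.

(b) Volume: 1850 m³ = 1,850,000 L.
(b) Chlorine deficit: 7.6 − 2.4 = 5.2 ppm = 5.2 mg/L as Cl₂.
(b) Cl₂ equivalent needed: 5.2 mg/L × 1,850,000 L = 9,620,000 mg = 9620 g.
(b) Product at 62.7% available chlorine: 9620 / 0.627 = 15,340 g.

(a) 15.4 kg; (b) 15.3 kg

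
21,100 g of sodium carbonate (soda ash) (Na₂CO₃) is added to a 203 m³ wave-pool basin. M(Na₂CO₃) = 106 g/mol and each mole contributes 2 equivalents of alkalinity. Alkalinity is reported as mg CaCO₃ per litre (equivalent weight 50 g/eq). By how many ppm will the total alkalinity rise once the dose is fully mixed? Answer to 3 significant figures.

98.1 ppm

Volume: 203 m³ = 203,000 L.
Moles of Na₂CO₃: 21,100 g ÷ 106 g/mol = 199.1 mol → 398.1 eq of alkalinity.
As CaCO₃: 398.1 eq × 50 g/eq = 19,910 g.
Rise: 19,910 g / 203,000 L × 1000 = 98.06 mg/L.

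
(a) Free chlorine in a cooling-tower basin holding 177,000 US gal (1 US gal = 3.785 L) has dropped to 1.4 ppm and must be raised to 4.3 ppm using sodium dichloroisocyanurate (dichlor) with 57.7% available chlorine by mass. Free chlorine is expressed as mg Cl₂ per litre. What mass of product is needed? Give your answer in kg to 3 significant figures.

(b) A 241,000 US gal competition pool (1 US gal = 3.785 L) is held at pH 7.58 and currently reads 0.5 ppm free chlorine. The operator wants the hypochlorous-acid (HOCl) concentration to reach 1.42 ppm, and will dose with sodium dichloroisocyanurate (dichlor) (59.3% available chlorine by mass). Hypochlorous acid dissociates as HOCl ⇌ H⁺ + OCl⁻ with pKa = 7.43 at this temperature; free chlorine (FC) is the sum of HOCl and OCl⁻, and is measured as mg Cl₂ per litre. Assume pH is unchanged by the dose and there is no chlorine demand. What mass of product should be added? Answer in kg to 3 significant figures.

(a) Volume: 177,000 US gal × 3.785 L/gal = 669,945 L.
(a) Chlorine deficit: 4.3 − 1.4 = 2.9 ppm = 2.9 mg/L as Cl₂.
(a) Cl₂ equivalent needed: 2.9 mg/L × 669,945 L = 1,943,000 mg = 1943 g.
(a) Product at 57.7% available chlorine: 1943 / 0.577 = 3367 g.

(b) Volume: 241,000 US gal × 3.785 L/gal = 912,185 L.
(b) [OCl⁻]/[HOCl] = 10^(pH − pKa) = 10^(7.58 − 7.43) = 1.413; fraction as HOCl = 1/(1 + 1.413) = 0.4145.
(b) Free chlorine required for 1.42 ppm HOCl: 1.42 / 0.4145 = 3.426 ppm.
(b) FC to add: 3.426 − 0.5 = 2.926 mg/L as Cl₂.
(b) Cl₂ equivalent: 2.926 mg/L × 912,185 L = 2669 g.
(b) Product at 59.3% available Cl: 2669 / 0.593 = 4501 g.

(a) 3.37 kg; (b) 4.50 kg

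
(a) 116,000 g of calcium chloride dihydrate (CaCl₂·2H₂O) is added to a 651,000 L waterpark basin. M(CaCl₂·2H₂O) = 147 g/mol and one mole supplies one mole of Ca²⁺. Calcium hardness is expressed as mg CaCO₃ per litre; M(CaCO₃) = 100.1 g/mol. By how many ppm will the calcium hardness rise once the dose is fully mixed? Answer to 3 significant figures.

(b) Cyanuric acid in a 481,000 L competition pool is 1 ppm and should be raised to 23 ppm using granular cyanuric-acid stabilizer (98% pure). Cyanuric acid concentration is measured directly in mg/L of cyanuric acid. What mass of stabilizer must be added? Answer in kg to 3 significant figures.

(a) Moles of Ca²⁺: 116,000 g ÷ 147 g/mol = 789.1 mol.
(a) As CaCO₃: 789.1 mol × 100.1 g/mol = 78,990 g.
(a) Rise: 78,990 g / 651,000 L × 1000 = 121.3 mg/L.

(b) CYA to add: (23 − 1) = 22 mg/L × 481,000 L = 10,580 g cyanuric acid.
(b) At 98% purity: 10,580 / 0.98 = 10,800 g product.

(a) 121 ppm; (b) 10.8 kg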